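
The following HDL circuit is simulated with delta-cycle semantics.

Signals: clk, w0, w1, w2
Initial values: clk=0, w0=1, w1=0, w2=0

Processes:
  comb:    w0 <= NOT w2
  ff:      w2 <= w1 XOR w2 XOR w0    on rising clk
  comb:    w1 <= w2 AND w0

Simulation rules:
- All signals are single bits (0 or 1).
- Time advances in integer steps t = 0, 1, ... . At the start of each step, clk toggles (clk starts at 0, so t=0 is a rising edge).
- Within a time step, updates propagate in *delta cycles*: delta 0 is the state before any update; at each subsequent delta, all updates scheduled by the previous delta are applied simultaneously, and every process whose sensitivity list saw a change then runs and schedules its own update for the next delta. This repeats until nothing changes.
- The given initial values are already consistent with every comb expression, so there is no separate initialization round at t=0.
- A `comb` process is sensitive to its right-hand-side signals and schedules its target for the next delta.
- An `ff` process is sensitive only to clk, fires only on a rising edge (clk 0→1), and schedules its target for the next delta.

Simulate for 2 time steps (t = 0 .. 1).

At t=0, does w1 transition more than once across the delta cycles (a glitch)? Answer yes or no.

[bits: clk,w2,w0,w1]
t=0: Δ0=0010 Δ1=1010 Δ2=1110 Δ3=1101 Δ4=1100 | 4Δ
t=1: Δ0=1100 Δ1=0100 | 1Δ

yes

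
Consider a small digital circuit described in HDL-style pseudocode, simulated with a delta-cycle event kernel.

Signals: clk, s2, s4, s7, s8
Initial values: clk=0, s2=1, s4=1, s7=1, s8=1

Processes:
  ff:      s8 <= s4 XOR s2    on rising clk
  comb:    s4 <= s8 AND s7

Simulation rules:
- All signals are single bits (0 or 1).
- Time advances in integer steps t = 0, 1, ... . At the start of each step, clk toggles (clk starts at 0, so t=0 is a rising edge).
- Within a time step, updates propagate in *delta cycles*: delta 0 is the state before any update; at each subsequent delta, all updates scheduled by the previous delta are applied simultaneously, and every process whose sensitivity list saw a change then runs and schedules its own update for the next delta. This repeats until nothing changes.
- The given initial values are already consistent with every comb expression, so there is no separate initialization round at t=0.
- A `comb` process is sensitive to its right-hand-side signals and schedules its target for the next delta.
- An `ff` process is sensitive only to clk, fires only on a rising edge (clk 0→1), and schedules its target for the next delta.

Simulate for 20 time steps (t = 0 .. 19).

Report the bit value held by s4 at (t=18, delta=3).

1

[bits: s8,s4,s7,s2,clk]
t=0: Δ0=11110 Δ1=11111 Δ2=01111 Δ3=00111 | 3Δ
t=1: Δ0=00111 Δ1=00110 | 1Δ
t=2: Δ0=00110 Δ1=00111 Δ2=10111 Δ3=11111 | 3Δ
t=3: Δ0=11111 Δ1=11110 | 1Δ
t=4: Δ0=11110 Δ1=11111 Δ2=01111 Δ3=00111 | 3Δ
t=5: Δ0=00111 Δ1=00110 | 1Δ
t=6: Δ0=00110 Δ1=00111 Δ2=10111 Δ3=11111 | 3Δ
t=7: Δ0=11111 Δ1=11110 | 1Δ
t=8: Δ0=11110 Δ1=11111 Δ2=01111 Δ3=00111 | 3Δ
t=9: Δ0=00111 Δ1=00110 | 1Δ
t=10: Δ0=00110 Δ1=00111 Δ2=10111 Δ3=11111 | 3Δ
t=11: Δ0=11111 Δ1=11110 | 1Δ
t=12: Δ0=11110 Δ1=11111 Δ2=01111 Δ3=00111 | 3Δ
t=13: Δ0=00111 Δ1=00110 | 1Δ
t=14: Δ0=00110 Δ1=00111 Δ2=10111 Δ3=11111 | 3Δ
t=15: Δ0=11111 Δ1=11110 | 1Δ
t=16: Δ0=11110 Δ1=11111 Δ2=01111 Δ3=00111 | 3Δ
t=17: Δ0=00111 Δ1=00110 | 1Δ
t=18: Δ0=00110 Δ1=00111 Δ2=10111 Δ3=11111 | 3Δ
t=19: Δ0=11111 Δ1=11110 | 1Δ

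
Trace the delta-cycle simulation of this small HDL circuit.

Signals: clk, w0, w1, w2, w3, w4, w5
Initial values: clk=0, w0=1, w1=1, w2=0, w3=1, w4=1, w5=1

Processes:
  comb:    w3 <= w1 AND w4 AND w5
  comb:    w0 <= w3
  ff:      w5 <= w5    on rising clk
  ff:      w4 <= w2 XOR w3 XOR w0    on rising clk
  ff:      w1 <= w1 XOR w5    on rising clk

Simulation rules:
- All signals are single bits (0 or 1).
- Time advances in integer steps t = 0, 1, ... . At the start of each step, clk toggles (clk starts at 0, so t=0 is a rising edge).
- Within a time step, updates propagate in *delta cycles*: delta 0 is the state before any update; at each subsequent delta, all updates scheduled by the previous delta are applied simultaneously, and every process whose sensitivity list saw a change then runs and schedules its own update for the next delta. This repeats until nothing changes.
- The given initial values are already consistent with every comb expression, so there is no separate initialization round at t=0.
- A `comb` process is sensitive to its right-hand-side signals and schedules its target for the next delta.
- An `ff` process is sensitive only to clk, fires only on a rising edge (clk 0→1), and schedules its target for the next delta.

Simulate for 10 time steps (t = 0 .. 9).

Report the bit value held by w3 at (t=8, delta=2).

[bits: w0,w4,w2,clk,w5,w1,w3]
t=0: Δ0=1100111 Δ1=1101111 Δ2=1001101 Δ3=1001100 Δ4=0001100 | 4Δ
t=1: Δ0=0001100 Δ1=0000100 | 1Δ
t=2: Δ0=0000100 Δ1=0001100 Δ2=0001110 | 2Δ
t=3: Δ0=0001110 Δ1=0000110 | 1Δ
t=4: Δ0=0000110 Δ1=0001110 Δ2=0001100 | 2Δ
t=5: Δ0=0001100 Δ1=0000100 | 1Δ
t=6: Δ0=0000100 Δ1=0001100 Δ2=0001110 | 2Δ
t=7: Δ0=0001110 Δ1=0000110 | 1Δ
t=8: Δ0=0000110 Δ1=0001110 Δ2=0001100 | 2Δ
t=9: Δ0=0001100 Δ1=0000100 | 1Δ

0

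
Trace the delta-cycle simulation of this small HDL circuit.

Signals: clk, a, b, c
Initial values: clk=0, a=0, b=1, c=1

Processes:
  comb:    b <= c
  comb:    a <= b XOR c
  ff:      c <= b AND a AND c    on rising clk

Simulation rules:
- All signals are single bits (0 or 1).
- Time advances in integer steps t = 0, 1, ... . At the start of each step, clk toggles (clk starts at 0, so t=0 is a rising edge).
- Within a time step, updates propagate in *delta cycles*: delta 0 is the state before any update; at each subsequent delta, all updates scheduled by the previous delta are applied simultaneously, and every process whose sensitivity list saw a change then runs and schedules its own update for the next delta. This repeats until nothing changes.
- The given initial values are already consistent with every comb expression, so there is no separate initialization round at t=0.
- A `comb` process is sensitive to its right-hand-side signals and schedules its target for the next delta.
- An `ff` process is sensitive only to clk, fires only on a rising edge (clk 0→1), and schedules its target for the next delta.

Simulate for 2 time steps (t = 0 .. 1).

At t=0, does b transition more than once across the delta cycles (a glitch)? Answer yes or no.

t=0 Δ0: clk=0 b=1 c=1 a=0
  Δ1: clk:0→1
  Δ2: c:1→0
  Δ3: b:1→0, a:0→1
  Δ4: a:1→0
  (4Δ to stable)
t=1 Δ0: clk=1 b=0 c=0 a=0
  Δ1: clk:1→0
  (1Δ to stable)

no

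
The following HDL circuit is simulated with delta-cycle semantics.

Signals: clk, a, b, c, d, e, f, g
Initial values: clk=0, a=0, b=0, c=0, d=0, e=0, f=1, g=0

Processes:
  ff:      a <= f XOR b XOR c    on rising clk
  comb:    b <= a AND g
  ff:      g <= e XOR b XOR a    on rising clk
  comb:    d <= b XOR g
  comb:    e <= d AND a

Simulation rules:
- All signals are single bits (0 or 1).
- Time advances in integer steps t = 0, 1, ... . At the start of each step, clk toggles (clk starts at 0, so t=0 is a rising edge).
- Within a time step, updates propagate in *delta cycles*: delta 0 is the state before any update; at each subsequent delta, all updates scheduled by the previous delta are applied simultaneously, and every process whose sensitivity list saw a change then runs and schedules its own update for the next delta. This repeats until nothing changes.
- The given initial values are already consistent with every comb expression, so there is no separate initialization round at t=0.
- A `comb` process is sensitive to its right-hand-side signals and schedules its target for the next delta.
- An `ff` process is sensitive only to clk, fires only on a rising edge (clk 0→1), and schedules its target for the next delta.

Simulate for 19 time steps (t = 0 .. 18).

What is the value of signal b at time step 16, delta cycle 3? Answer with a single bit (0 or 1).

0

[bits: b,clk,e,d,g,a,f,c]
t=0: Δ0=00000010 Δ1=01000010 Δ2=01000110 | 2Δ
t=1: Δ0=01000110 Δ1=00000110 | 1Δ
t=2: Δ0=00000110 Δ1=01000110 Δ2=01001110 Δ3=11011110 Δ4=11101110 Δ5=11001110 | 5Δ
t=3: Δ0=11001110 Δ1=10001110 | 1Δ
t=4: Δ0=10001110 Δ1=11001110 Δ2=11000010 Δ3=01010010 Δ4=01000010 | 4Δ
t=5: Δ0=01000010 Δ1=00000010 | 1Δ
t=6: Δ0=00000010 Δ1=01000010 Δ2=01000110 | 2Δ
t=7: Δ0=01000110 Δ1=00000110 | 1Δ
t=8: Δ0=00000110 Δ1=01000110 Δ2=01001110 Δ3=11011110 Δ4=11101110 Δ5=11001110 | 5Δ
t=9: Δ0=11001110 Δ1=10001110 | 1Δ
t=10: Δ0=10001110 Δ1=11001110 Δ2=11000010 Δ3=01010010 Δ4=01000010 | 4Δ
t=11: Δ0=01000010 Δ1=00000010 | 1Δ
t=12: Δ0=00000010 Δ1=01000010 Δ2=01000110 | 2Δ
t=13: Δ0=01000110 Δ1=00000110 | 1Δ
t=14: Δ0=00000110 Δ1=01000110 Δ2=01001110 Δ3=11011110 Δ4=11101110 Δ5=11001110 | 5Δ
t=15: Δ0=11001110 Δ1=10001110 | 1Δ
t=16: Δ0=10001110 Δ1=11001110 Δ2=11000010 Δ3=01010010 Δ4=01000010 | 4Δ
t=17: Δ0=01000010 Δ1=00000010 | 1Δ
t=18: Δ0=00000010 Δ1=01000010 Δ2=01000110 | 2Δ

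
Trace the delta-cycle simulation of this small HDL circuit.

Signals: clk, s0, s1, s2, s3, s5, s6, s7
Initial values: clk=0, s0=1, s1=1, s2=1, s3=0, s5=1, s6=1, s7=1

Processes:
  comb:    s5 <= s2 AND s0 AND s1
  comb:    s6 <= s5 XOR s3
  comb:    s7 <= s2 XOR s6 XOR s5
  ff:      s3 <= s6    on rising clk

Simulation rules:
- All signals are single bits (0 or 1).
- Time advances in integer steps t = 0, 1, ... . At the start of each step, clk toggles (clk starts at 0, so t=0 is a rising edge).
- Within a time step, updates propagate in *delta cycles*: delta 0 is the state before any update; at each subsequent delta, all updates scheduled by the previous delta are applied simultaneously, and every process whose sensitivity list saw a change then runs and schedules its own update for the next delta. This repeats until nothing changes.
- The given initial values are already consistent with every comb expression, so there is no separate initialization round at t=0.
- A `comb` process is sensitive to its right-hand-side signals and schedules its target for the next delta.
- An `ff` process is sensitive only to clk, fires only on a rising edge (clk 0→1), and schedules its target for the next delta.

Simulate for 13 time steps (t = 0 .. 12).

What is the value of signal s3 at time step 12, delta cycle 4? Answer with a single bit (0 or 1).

t0.Δ0 s6=1 s3=0 s7=1 s0=1 s1=1 s5=1 s2=1 clk=0
t0.Δ1 s6=1 s3=0 s7=1 s0=1 s1=1 s5=1 s2=1 clk=1
t0.Δ2 s6=1 s3=1 s7=1 s0=1 s1=1 s5=1 s2=1 clk=1
t0.Δ3 s6=0 s3=1 s7=1 s0=1 s1=1 s5=1 s2=1 clk=1
t0.Δ4 s6=0 s3=1 s7=0 s0=1 s1=1 s5=1 s2=1 clk=1
t1.Δ0 s6=0 s3=1 s7=0 s0=1 s1=1 s5=1 s2=1 clk=1
t1.Δ1 s6=0 s3=1 s7=0 s0=1 s1=1 s5=1 s2=1 clk=0
t2.Δ0 s6=0 s3=1 s7=0 s0=1 s1=1 s5=1 s2=1 clk=0
t2.Δ1 s6=0 s3=1 s7=0 s0=1 s1=1 s5=1 s2=1 clk=1
t2.Δ2 s6=0 s3=0 s7=0 s0=1 s1=1 s5=1 s2=1 clk=1
t2.Δ3 s6=1 s3=0 s7=0 s0=1 s1=1 s5=1 s2=1 clk=1
t2.Δ4 s6=1 s3=0 s7=1 s0=1 s1=1 s5=1 s2=1 clk=1
t3.Δ0 s6=1 s3=0 s7=1 s0=1 s1=1 s5=1 s2=1 clk=1
t3.Δ1 s6=1 s3=0 s7=1 s0=1 s1=1 s5=1 s2=1 clk=0
t4.Δ0 s6=1 s3=0 s7=1 s0=1 s1=1 s5=1 s2=1 clk=0
t4.Δ1 s6=1 s3=0 s7=1 s0=1 s1=1 s5=1 s2=1 clk=1
t4.Δ2 s6=1 s3=1 s7=1 s0=1 s1=1 s5=1 s2=1 clk=1
t4.Δ3 s6=0 s3=1 s7=1 s0=1 s1=1 s5=1 s2=1 clk=1
t4.Δ4 s6=0 s3=1 s7=0 s0=1 s1=1 s5=1 s2=1 clk=1
t5.Δ0 s6=0 s3=1 s7=0 s0=1 s1=1 s5=1 s2=1 clk=1
t5.Δ1 s6=0 s3=1 s7=0 s0=1 s1=1 s5=1 s2=1 clk=0
t6.Δ0 s6=0 s3=1 s7=0 s0=1 s1=1 s5=1 s2=1 clk=0
t6.Δ1 s6=0 s3=1 s7=0 s0=1 s1=1 s5=1 s2=1 clk=1
t6.Δ2 s6=0 s3=0 s7=0 s0=1 s1=1 s5=1 s2=1 clk=1
t6.Δ3 s6=1 s3=0 s7=0 s0=1 s1=1 s5=1 s2=1 clk=1
t6.Δ4 s6=1 s3=0 s7=1 s0=1 s1=1 s5=1 s2=1 clk=1
t7.Δ0 s6=1 s3=0 s7=1 s0=1 s1=1 s5=1 s2=1 clk=1
t7.Δ1 s6=1 s3=0 s7=1 s0=1 s1=1 s5=1 s2=1 clk=0
t8.Δ0 s6=1 s3=0 s7=1 s0=1 s1=1 s5=1 s2=1 clk=0
t8.Δ1 s6=1 s3=0 s7=1 s0=1 s1=1 s5=1 s2=1 clk=1
t8.Δ2 s6=1 s3=1 s7=1 s0=1 s1=1 s5=1 s2=1 clk=1
t8.Δ3 s6=0 s3=1 s7=1 s0=1 s1=1 s5=1 s2=1 clk=1
t8.Δ4 s6=0 s3=1 s7=0 s0=1 s1=1 s5=1 s2=1 clk=1
t9.Δ0 s6=0 s3=1 s7=0 s0=1 s1=1 s5=1 s2=1 clk=1
t9.Δ1 s6=0 s3=1 s7=0 s0=1 s1=1 s5=1 s2=1 clk=0
t10.Δ0 s6=0 s3=1 s7=0 s0=1 s1=1 s5=1 s2=1 clk=0
t10.Δ1 s6=0 s3=1 s7=0 s0=1 s1=1 s5=1 s2=1 clk=1
t10.Δ2 s6=0 s3=0 s7=0 s0=1 s1=1 s5=1 s2=1 clk=1
t10.Δ3 s6=1 s3=0 s7=0 s0=1 s1=1 s5=1 s2=1 clk=1
t10.Δ4 s6=1 s3=0 s7=1 s0=1 s1=1 s5=1 s2=1 clk=1
t11.Δ0 s6=1 s3=0 s7=1 s0=1 s1=1 s5=1 s2=1 clk=1
t11.Δ1 s6=1 s3=0 s7=1 s0=1 s1=1 s5=1 s2=1 clk=0
t12.Δ0 s6=1 s3=0 s7=1 s0=1 s1=1 s5=1 s2=1 clk=0
t12.Δ1 s6=1 s3=0 s7=1 s0=1 s1=1 s5=1 s2=1 clk=1
t12.Δ2 s6=1 s3=1 s7=1 s0=1 s1=1 s5=1 s2=1 clk=1
t12.Δ3 s6=0 s3=1 s7=1 s0=1 s1=1 s5=1 s2=1 clk=1
t12.Δ4 s6=0 s3=1 s7=0 s0=1 s1=1 s5=1 s2=1 clk=1

1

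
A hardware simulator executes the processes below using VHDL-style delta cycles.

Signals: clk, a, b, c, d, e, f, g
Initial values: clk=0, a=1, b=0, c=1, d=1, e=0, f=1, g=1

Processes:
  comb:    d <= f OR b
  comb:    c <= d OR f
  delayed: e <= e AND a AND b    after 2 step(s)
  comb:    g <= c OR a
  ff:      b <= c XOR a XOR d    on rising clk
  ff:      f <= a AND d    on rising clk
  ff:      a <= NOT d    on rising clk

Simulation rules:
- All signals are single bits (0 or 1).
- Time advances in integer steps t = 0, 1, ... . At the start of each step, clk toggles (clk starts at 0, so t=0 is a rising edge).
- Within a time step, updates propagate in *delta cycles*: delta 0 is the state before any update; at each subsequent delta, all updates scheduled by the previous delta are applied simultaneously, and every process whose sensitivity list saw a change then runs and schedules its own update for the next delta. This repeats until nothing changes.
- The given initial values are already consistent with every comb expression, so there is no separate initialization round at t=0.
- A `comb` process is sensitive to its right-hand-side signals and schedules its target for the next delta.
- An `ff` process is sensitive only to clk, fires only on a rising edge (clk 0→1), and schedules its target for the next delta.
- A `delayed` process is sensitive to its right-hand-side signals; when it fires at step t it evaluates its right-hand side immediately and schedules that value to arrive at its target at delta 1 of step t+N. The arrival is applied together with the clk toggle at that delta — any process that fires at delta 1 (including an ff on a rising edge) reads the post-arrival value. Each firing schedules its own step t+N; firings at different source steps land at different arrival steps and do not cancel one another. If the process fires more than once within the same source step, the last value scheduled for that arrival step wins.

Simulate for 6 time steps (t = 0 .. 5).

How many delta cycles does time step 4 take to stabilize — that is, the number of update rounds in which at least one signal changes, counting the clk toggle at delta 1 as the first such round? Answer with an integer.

t=0 Δ0: f=1 g=1 b=0 clk=0 c=1 d=1 e=0 a=1
  Δ1: clk:0→1
  Δ2: b:0→1, a:1→0
  (2Δ to stable)
t=1 Δ0: f=1 g=1 b=1 clk=1 c=1 d=1 e=0 a=0
  Δ1: clk:1→0
  (1Δ to stable)
t=2 Δ0: f=1 g=1 b=1 clk=0 c=1 d=1 e=0 a=0
  Δ1: clk:0→1
  Δ2: f:1→0, b:1→0
  Δ3: d:1→0
  Δ4: c:1→0
  Δ5: g:1→0
  (5Δ to stable)
t=3 Δ0: f=0 g=0 b=0 clk=1 c=0 d=0 e=0 a=0
  Δ1: clk:1→0
  (1Δ to stable)
t=4 Δ0: f=0 g=0 b=0 clk=0 c=0 d=0 e=0 a=0
  Δ1: clk:0→1
  Δ2: a:0→1
  Δ3: g:0→1
  (3Δ to stable)
t=5 Δ0: f=0 g=1 b=0 clk=1 c=0 d=0 e=0 a=1
  Δ1: clk:1→0
  (1Δ to stable)

3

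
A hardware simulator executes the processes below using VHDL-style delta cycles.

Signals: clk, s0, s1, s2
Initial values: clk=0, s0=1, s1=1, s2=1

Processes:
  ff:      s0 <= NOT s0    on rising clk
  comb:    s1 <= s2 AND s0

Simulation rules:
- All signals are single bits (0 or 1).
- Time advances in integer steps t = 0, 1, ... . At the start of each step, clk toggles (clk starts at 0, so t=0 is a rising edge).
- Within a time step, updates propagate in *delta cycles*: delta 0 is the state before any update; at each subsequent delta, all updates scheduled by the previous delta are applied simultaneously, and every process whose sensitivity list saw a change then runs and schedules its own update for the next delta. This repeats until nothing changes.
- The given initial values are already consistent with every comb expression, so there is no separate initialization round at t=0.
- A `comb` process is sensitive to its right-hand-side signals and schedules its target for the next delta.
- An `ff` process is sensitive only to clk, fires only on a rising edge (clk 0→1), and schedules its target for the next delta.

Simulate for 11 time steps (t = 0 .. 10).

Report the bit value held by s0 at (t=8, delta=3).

0

[bits: s1,clk,s0,s2]
t=0: Δ0=1011 Δ1=1111 Δ2=1101 Δ3=0101 | 3Δ
t=1: Δ0=0101 Δ1=0001 | 1Δ
t=2: Δ0=0001 Δ1=0101 Δ2=0111 Δ3=1111 | 3Δ
t=3: Δ0=1111 Δ1=1011 | 1Δ
t=4: Δ0=1011 Δ1=1111 Δ2=1101 Δ3=0101 | 3Δ
t=5: Δ0=0101 Δ1=0001 | 1Δ
t=6: Δ0=0001 Δ1=0101 Δ2=0111 Δ3=1111 | 3Δ
t=7: Δ0=1111 Δ1=1011 | 1Δ
t=8: Δ0=1011 Δ1=1111 Δ2=1101 Δ3=0101 | 3Δ
t=9: Δ0=0101 Δ1=0001 | 1Δ
t=10: Δ0=0001 Δ1=0101 Δ2=0111 Δ3=1111 | 3Δ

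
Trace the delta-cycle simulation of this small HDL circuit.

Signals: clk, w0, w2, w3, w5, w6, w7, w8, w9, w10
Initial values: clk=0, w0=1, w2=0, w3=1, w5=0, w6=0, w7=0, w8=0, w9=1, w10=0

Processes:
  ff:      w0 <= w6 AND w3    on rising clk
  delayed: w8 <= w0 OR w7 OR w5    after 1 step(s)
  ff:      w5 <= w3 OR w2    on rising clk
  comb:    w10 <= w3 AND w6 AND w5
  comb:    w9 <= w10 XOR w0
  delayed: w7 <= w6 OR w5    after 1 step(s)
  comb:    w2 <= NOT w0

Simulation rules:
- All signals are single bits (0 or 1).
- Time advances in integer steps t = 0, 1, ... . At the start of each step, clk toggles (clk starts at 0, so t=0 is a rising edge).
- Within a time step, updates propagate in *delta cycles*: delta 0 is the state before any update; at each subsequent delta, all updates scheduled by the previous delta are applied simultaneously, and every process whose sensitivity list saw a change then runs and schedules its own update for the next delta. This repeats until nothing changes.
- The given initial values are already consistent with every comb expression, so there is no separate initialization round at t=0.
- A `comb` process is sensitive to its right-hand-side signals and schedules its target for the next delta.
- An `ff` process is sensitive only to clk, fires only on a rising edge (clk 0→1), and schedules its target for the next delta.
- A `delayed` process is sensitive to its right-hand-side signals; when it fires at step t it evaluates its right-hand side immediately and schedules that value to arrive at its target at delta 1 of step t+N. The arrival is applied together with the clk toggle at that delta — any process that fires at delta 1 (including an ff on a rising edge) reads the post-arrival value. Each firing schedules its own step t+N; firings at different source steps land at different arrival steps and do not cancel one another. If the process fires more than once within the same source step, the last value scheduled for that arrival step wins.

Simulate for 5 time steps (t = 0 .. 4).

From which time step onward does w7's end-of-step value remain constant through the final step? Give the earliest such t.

1

t0.Δ0 w9=1 w0=1 w10=0 w2=0 w6=0 w7=0 w3=1 w8=0 w5=0 clk=0
t0.Δ1 w9=1 w0=1 w10=0 w2=0 w6=0 w7=0 w3=1 w8=0 w5=0 clk=1
t0.Δ2 w9=1 w0=0 w10=0 w2=0 w6=0 w7=0 w3=1 w8=0 w5=1 clk=1
t0.Δ3 w9=0 w0=0 w10=0 w2=1 w6=0 w7=0 w3=1 w8=0 w5=1 clk=1
t1.Δ0 w9=0 w0=0 w10=0 w2=1 w6=0 w7=0 w3=1 w8=0 w5=1 clk=1
t1.Δ1 w9=0 w0=0 w10=0 w2=1 w6=0 w7=1 w3=1 w8=1 w5=1 clk=0
t2.Δ0 w9=0 w0=0 w10=0 w2=1 w6=0 w7=1 w3=1 w8=1 w5=1 clk=0
t2.Δ1 w9=0 w0=0 w10=0 w2=1 w6=0 w7=1 w3=1 w8=1 w5=1 clk=1
t3.Δ0 w9=0 w0=0 w10=0 w2=1 w6=0 w7=1 w3=1 w8=1 w5=1 clk=1
t3.Δ1 w9=0 w0=0 w10=0 w2=1 w6=0 w7=1 w3=1 w8=1 w5=1 clk=0
t4.Δ0 w9=0 w0=0 w10=0 w2=1 w6=0 w7=1 w3=1 w8=1 w5=1 clk=0
t4.Δ1 w9=0 w0=0 w10=0 w2=1 w6=0 w7=1 w3=1 w8=1 w5=1 clk=1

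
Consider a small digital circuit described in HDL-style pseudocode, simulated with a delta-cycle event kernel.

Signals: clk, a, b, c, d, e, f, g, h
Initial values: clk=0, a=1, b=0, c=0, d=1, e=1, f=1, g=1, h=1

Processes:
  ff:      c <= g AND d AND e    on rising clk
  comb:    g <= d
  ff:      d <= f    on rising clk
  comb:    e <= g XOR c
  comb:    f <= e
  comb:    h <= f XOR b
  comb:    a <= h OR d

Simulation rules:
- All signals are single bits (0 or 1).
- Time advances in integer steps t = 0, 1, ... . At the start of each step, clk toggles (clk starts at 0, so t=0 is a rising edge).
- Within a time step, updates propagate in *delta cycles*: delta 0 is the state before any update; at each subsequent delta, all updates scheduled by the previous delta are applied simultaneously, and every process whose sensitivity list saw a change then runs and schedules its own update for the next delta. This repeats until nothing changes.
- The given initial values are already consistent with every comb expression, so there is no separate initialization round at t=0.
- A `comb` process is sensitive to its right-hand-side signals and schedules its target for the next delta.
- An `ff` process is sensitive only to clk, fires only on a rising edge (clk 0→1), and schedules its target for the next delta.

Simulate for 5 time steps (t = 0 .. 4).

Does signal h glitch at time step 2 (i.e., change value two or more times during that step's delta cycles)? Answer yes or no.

t=0 Δ0: clk=0 a=1 h=1 d=1 c=0 e=1 g=1 f=1 b=0
  Δ1: clk:0→1
  Δ2: c:0→1
  Δ3: e:1→0
  Δ4: f:1→0
  Δ5: h:1→0
  (5Δ to stable)
t=1 Δ0: clk=1 a=1 h=0 d=1 c=1 e=0 g=1 f=0 b=0
  Δ1: clk:1→0
  (1Δ to stable)
t=2 Δ0: clk=0 a=1 h=0 d=1 c=1 e=0 g=1 f=0 b=0
  Δ1: clk:0→1
  Δ2: d:1→0, c:1→0
  Δ3: a:1→0, e:0→1, g:1→0
  Δ4: e:1→0, f:0→1
  Δ5: h:0→1, f:1→0
  Δ6: a:0→1, h:1→0
  Δ7: a:1→0
  (7Δ to stable)
t=3 Δ0: clk=1 a=0 h=0 d=0 c=0 e=0 g=0 f=0 b=0
  Δ1: clk:1→0
  (1Δ to stable)
t=4 Δ0: clk=0 a=0 h=0 d=0 c=0 e=0 g=0 f=0 b=0
  Δ1: clk:0→1
  (1Δ to stable)

yes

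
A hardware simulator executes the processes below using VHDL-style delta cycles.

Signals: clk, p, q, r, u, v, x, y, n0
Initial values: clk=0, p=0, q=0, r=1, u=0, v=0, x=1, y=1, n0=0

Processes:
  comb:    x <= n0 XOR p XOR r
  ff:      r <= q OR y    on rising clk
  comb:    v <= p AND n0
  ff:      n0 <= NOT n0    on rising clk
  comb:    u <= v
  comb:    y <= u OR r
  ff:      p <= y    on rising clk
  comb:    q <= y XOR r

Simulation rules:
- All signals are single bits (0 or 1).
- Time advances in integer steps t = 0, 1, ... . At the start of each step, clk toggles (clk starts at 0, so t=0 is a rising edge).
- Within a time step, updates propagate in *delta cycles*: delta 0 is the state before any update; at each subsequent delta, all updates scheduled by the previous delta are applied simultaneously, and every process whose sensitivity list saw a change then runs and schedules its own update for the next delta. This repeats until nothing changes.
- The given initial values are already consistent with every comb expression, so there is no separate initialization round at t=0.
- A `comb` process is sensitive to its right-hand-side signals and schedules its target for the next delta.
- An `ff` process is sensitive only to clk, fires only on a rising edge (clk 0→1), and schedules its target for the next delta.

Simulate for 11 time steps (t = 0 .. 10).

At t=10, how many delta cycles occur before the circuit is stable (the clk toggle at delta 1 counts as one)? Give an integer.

t=0 Δ0: x=1 p=0 u=0 n0=0 v=0 y=1 r=1 q=0 clk=0
  Δ1: clk:0→1
  Δ2: p:0→1, n0:0→1
  Δ3: v:0→1
  Δ4: u:0→1
  (4Δ to stable)
t=1 Δ0: x=1 p=1 u=1 n0=1 v=1 y=1 r=1 q=0 clk=1
  Δ1: clk:1→0
  (1Δ to stable)
t=2 Δ0: x=1 p=1 u=1 n0=1 v=1 y=1 r=1 q=0 clk=0
  Δ1: clk:0→1
  Δ2: n0:1→0
  Δ3: x:1→0, v:1→0
  Δ4: u:1→0
  (4Δ to stable)
t=3 Δ0: x=0 p=1 u=0 n0=0 v=0 y=1 r=1 q=0 clk=1
  Δ1: clk:1→0
  (1Δ to stable)
t=4 Δ0: x=0 p=1 u=0 n0=0 v=0 y=1 r=1 q=0 clk=0
  Δ1: clk:0→1
  Δ2: n0:0→1
  Δ3: x:0→1, v:0→1
  Δ4: u:0→1
  (4Δ to stable)
t=5 Δ0: x=1 p=1 u=1 n0=1 v=1 y=1 r=1 q=0 clk=1
  Δ1: clk:1→0
  (1Δ to stable)
t=6 Δ0: x=1 p=1 u=1 n0=1 v=1 y=1 r=1 q=0 clk=0
  Δ1: clk:0→1
  Δ2: n0:1→0
  Δ3: x:1→0, v:1→0
  Δ4: u:1→0
  (4Δ to stable)
t=7 Δ0: x=0 p=1 u=0 n0=0 v=0 y=1 r=1 q=0 clk=1
  Δ1: clk:1→0
  (1Δ to stable)
t=8 Δ0: x=0 p=1 u=0 n0=0 v=0 y=1 r=1 q=0 clk=0
  Δ1: clk:0→1
  Δ2: n0:0→1
  Δ3: x:0→1, v:0→1
  Δ4: u:0→1
  (4Δ to stable)
t=9 Δ0: x=1 p=1 u=1 n0=1 v=1 y=1 r=1 q=0 clk=1
  Δ1: clk:1→0
  (1Δ to stable)
t=10 Δ0: x=1 p=1 u=1 n0=1 v=1 y=1 r=1 q=0 clk=0
  Δ1: clk:0→1
  Δ2: n0:1→0
  Δ3: x:1→0, v:1→0
  Δ4: u:1→0
  (4Δ to stable)

4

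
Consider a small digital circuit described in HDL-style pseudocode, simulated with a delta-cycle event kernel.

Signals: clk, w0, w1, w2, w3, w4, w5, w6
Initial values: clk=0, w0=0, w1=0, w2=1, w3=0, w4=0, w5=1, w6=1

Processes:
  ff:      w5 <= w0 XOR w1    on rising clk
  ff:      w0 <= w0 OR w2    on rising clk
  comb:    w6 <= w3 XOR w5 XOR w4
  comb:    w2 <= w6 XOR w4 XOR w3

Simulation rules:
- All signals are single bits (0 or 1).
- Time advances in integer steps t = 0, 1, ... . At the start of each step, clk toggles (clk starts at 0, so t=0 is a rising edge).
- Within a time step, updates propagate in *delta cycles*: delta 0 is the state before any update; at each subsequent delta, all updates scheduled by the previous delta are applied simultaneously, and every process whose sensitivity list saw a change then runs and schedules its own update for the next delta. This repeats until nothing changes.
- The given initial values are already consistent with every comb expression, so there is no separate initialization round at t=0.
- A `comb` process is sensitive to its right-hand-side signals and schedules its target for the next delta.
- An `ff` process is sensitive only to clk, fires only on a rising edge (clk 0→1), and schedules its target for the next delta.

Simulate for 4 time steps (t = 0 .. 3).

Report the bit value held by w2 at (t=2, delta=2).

[bits: w1,w3,w5,w0,w4,clk,w6,w2]
t=0: Δ0=00100011 Δ1=00100111 Δ2=00010111 Δ3=00010101 Δ4=00010100 | 4Δ
t=1: Δ0=00010100 Δ1=00010000 | 1Δ
t=2: Δ0=00010000 Δ1=00010100 Δ2=00110100 Δ3=00110110 Δ4=00110111 | 4Δ
t=3: Δ0=00110111 Δ1=00110011 | 1Δ

0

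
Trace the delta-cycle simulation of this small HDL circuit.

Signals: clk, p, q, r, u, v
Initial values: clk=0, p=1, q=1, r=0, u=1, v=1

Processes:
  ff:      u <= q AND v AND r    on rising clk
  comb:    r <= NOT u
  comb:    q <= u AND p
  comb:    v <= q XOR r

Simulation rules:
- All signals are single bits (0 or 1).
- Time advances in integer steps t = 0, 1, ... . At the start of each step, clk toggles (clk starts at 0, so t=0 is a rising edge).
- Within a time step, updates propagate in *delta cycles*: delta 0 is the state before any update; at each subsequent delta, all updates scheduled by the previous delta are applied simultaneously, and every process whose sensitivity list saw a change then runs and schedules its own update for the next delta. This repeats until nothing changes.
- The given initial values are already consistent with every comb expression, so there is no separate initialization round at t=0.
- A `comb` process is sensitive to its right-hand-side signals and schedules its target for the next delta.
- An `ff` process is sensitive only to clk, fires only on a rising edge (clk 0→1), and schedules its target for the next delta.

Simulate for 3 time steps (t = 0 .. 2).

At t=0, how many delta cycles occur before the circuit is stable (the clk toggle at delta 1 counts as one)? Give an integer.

t=0 Δ0: r=0 u=1 p=1 clk=0 q=1 v=1
  Δ1: clk:0→1
  Δ2: u:1→0
  Δ3: r:0→1, q:1→0
  (3Δ to stable)
t=1 Δ0: r=1 u=0 p=1 clk=1 q=0 v=1
  Δ1: clk:1→0
  (1Δ to stable)
t=2 Δ0: r=1 u=0 p=1 clk=0 q=0 v=1
  Δ1: clk:0→1
  (1Δ to stable)

3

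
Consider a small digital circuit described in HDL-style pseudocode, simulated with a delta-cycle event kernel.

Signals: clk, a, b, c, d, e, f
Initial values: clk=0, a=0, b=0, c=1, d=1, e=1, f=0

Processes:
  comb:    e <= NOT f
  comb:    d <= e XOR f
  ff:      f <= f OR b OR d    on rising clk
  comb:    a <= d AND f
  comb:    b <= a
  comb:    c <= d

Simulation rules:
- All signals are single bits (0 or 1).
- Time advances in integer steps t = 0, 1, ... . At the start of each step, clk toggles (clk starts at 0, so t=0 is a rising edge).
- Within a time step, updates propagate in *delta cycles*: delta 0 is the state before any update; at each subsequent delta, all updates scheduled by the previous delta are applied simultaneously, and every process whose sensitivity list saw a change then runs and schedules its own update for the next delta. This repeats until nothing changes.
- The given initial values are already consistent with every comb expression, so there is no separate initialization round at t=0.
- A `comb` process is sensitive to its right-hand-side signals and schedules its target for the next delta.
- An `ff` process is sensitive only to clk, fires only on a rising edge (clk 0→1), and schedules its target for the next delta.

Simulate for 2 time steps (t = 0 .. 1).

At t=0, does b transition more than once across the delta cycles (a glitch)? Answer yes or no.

yes

t0.Δ0 c=1 f=0 e=1 a=0 b=0 clk=0 d=1
t0.Δ1 c=1 f=0 e=1 a=0 b=0 clk=1 d=1
t0.Δ2 c=1 f=1 e=1 a=0 b=0 clk=1 d=1
t0.Δ3 c=1 f=1 e=0 a=1 b=0 clk=1 d=0
t0.Δ4 c=0 f=1 e=0 a=0 b=1 clk=1 d=1
t0.Δ5 c=1 f=1 e=0 a=1 b=0 clk=1 d=1
t0.Δ6 c=1 f=1 e=0 a=1 b=1 clk=1 d=1
t1.Δ0 c=1 f=1 e=0 a=1 b=1 clk=1 d=1
t1.Δ1 c=1 f=1 e=0 a=1 b=1 clk=0 d=1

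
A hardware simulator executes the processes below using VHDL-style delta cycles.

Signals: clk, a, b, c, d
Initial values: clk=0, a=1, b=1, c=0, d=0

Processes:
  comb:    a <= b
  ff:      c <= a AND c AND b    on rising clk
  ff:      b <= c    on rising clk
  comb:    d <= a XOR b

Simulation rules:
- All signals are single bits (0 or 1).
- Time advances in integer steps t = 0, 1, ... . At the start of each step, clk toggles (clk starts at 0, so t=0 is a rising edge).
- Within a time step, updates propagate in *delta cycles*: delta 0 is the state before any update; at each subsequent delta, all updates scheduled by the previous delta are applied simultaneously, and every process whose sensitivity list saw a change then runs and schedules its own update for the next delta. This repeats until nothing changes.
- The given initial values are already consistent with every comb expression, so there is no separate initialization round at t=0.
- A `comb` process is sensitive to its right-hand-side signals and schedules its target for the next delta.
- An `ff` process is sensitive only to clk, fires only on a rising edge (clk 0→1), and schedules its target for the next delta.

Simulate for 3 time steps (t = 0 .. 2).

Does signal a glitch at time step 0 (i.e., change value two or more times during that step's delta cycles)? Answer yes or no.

t0.Δ0 d=0 c=0 a=1 b=1 clk=0
t0.Δ1 d=0 c=0 a=1 b=1 clk=1
t0.Δ2 d=0 c=0 a=1 b=0 clk=1
t0.Δ3 d=1 c=0 a=0 b=0 clk=1
t0.Δ4 d=0 c=0 a=0 b=0 clk=1
t1.Δ0 d=0 c=0 a=0 b=0 clk=1
t1.Δ1 d=0 c=0 a=0 b=0 clk=0
t2.Δ0 d=0 c=0 a=0 b=0 clk=0
t2.Δ1 d=0 c=0 a=0 b=0 clk=1

no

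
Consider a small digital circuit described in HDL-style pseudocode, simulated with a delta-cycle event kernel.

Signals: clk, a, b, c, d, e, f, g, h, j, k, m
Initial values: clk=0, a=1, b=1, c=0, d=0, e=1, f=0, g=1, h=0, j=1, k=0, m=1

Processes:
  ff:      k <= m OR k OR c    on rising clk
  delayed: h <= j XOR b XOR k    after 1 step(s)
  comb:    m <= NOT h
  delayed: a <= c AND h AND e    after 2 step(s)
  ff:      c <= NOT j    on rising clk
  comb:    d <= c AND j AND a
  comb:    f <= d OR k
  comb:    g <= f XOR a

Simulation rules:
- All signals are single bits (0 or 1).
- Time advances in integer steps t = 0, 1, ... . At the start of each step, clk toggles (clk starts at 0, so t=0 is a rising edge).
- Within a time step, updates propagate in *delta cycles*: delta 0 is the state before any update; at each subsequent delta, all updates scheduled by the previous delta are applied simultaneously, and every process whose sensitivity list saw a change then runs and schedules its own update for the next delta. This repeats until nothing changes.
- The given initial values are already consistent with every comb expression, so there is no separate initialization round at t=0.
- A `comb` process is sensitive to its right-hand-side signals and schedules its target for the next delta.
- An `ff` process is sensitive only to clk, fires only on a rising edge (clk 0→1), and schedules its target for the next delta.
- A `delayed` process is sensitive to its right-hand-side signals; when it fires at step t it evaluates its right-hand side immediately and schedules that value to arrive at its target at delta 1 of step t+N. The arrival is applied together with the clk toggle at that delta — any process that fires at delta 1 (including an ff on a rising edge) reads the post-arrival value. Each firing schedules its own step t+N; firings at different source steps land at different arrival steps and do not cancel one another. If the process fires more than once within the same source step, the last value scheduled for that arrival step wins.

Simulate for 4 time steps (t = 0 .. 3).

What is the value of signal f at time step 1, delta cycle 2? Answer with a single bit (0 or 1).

1

t0.Δ0 f=0 j=1 g=1 m=1 b=1 d=0 e=1 clk=0 a=1 k=0 c=0 h=0
t0.Δ1 f=0 j=1 g=1 m=1 b=1 d=0 e=1 clk=1 a=1 k=0 c=0 h=0
t0.Δ2 f=0 j=1 g=1 m=1 b=1 d=0 e=1 clk=1 a=1 k=1 c=0 h=0
t0.Δ3 f=1 j=1 g=1 m=1 b=1 d=0 e=1 clk=1 a=1 k=1 c=0 h=0
t0.Δ4 f=1 j=1 g=0 m=1 b=1 d=0 e=1 clk=1 a=1 k=1 c=0 h=0
t1.Δ0 f=1 j=1 g=0 m=1 b=1 d=0 e=1 clk=1 a=1 k=1 c=0 h=0
t1.Δ1 f=1 j=1 g=0 m=1 b=1 d=0 e=1 clk=0 a=1 k=1 c=0 h=1
t1.Δ2 f=1 j=1 g=0 m=0 b=1 d=0 e=1 clk=0 a=1 k=1 c=0 h=1
t2.Δ0 f=1 j=1 g=0 m=0 b=1 d=0 e=1 clk=0 a=1 k=1 c=0 h=1
t2.Δ1 f=1 j=1 g=0 m=0 b=1 d=0 e=1 clk=1 a=1 k=1 c=0 h=1
t3.Δ0 f=1 j=1 g=0 m=0 b=1 d=0 e=1 clk=1 a=1 k=1 c=0 h=1
t3.Δ1 f=1 j=1 g=0 m=0 b=1 d=0 e=1 clk=0 a=0 k=1 c=0 h=1
t3.Δ2 f=1 j=1 g=1 m=0 b=1 d=0 e=1 clk=0 a=0 k=1 c=0 h=1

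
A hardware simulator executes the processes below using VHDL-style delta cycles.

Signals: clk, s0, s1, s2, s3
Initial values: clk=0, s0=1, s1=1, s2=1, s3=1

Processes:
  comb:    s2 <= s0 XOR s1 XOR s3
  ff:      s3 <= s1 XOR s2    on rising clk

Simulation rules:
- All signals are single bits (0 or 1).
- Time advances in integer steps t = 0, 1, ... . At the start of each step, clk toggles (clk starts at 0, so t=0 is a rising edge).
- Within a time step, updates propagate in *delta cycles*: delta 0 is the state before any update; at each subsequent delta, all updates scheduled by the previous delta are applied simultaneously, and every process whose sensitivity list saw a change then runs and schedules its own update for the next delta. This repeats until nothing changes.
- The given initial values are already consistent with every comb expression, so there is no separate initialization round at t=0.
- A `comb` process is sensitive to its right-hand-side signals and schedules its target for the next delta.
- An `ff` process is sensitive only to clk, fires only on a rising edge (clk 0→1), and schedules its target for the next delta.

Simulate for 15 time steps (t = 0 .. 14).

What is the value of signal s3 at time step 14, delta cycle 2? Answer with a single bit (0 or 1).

1

[bits: s2,s1,s3,clk,s0]
t=0: Δ0=11101 Δ1=11111 Δ2=11011 Δ3=01011 | 3Δ
t=1: Δ0=01011 Δ1=01001 | 1Δ
t=2: Δ0=01001 Δ1=01011 Δ2=01111 Δ3=11111 | 3Δ
t=3: Δ0=11111 Δ1=11101 | 1Δ
t=4: Δ0=11101 Δ1=11111 Δ2=11011 Δ3=01011 | 3Δ
t=5: Δ0=01011 Δ1=01001 | 1Δ
t=6: Δ0=01001 Δ1=01011 Δ2=01111 Δ3=11111 | 3Δ
t=7: Δ0=11111 Δ1=11101 | 1Δ
t=8: Δ0=11101 Δ1=11111 Δ2=11011 Δ3=01011 | 3Δ
t=9: Δ0=01011 Δ1=01001 | 1Δ
t=10: Δ0=01001 Δ1=01011 Δ2=01111 Δ3=11111 | 3Δ
t=11: Δ0=11111 Δ1=11101 | 1Δ
t=12: Δ0=11101 Δ1=11111 Δ2=11011 Δ3=01011 | 3Δ
t=13: Δ0=01011 Δ1=01001 | 1Δ
t=14: Δ0=01001 Δ1=01011 Δ2=01111 Δ3=11111 | 3Δ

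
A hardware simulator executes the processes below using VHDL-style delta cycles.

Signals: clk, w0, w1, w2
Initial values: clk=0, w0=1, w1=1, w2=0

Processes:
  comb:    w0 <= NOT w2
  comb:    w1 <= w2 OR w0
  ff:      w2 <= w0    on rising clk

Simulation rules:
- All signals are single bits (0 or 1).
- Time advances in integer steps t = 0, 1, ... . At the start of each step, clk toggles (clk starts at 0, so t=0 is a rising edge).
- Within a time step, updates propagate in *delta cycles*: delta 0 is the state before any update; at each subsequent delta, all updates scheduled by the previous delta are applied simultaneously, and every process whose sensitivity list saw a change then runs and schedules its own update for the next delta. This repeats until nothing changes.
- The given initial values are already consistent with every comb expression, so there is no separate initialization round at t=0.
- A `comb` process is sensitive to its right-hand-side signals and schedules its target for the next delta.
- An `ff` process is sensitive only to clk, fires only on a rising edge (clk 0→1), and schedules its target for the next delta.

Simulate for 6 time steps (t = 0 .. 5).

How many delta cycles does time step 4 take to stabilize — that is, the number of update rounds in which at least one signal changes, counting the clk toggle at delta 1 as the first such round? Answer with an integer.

3

[bits: w0,w1,w2,clk]
t=0: Δ0=1100 Δ1=1101 Δ2=1111 Δ3=0111 | 3Δ
t=1: Δ0=0111 Δ1=0110 | 1Δ
t=2: Δ0=0110 Δ1=0111 Δ2=0101 Δ3=1001 Δ4=1101 | 4Δ
t=3: Δ0=1101 Δ1=1100 | 1Δ
t=4: Δ0=1100 Δ1=1101 Δ2=1111 Δ3=0111 | 3Δ
t=5: Δ0=0111 Δ1=0110 | 1Δ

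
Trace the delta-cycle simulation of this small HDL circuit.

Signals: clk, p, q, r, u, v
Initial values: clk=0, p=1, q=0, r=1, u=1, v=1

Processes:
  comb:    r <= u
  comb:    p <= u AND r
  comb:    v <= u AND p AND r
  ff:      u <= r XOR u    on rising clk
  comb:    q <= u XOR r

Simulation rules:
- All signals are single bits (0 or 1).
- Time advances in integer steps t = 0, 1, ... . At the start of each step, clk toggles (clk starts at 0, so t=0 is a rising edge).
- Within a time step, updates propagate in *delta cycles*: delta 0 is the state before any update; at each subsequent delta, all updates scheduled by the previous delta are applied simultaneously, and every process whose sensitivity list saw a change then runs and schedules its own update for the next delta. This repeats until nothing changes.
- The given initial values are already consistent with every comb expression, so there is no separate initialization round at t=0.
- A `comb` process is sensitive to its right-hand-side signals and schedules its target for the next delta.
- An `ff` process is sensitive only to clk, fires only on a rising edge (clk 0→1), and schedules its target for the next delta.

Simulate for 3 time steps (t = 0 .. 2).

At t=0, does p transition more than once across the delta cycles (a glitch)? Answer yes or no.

no

t=0 Δ0: u=1 q=0 v=1 r=1 clk=0 p=1
  Δ1: clk:0→1
  Δ2: u:1→0
  Δ3: q:0→1, v:1→0, r:1→0, p:1→0
  Δ4: q:1→0
  (4Δ to stable)
t=1 Δ0: u=0 q=0 v=0 r=0 clk=1 p=0
  Δ1: clk:1→0
  (1Δ to stable)
t=2 Δ0: u=0 q=0 v=0 r=0 clk=0 p=0
  Δ1: clk:0→1
  (1Δ to stable)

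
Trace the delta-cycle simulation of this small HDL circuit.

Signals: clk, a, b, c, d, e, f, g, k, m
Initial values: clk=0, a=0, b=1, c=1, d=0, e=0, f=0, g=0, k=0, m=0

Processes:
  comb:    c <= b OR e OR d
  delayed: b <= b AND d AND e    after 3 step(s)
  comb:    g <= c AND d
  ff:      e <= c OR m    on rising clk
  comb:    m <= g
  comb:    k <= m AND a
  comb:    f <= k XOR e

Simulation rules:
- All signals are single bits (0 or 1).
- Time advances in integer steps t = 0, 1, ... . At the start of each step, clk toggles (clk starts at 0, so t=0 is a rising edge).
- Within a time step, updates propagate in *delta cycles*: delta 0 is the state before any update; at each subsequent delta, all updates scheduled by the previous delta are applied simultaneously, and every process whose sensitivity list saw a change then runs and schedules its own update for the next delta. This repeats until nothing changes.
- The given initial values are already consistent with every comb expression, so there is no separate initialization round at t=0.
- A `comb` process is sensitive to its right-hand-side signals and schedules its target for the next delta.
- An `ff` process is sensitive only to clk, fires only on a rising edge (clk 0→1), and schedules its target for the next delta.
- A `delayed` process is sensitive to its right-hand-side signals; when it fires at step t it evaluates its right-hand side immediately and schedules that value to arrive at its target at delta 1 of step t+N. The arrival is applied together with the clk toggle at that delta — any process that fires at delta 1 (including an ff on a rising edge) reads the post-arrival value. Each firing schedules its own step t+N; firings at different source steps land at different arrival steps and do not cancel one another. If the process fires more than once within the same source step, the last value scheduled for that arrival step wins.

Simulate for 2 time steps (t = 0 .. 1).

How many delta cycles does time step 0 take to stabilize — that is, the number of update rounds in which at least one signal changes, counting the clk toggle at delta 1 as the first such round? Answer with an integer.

3

t=0 Δ0: f=0 b=1 e=0 a=0 d=0 c=1 k=0 m=0 g=0 clk=0
  Δ1: clk:0→1
  Δ2: e:0→1
  Δ3: f:0→1
  (3Δ to stable)
t=1 Δ0: f=1 b=1 e=1 a=0 d=0 c=1 k=0 m=0 g=0 clk=1
  Δ1: clk:1→0
  (1Δ to stable)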